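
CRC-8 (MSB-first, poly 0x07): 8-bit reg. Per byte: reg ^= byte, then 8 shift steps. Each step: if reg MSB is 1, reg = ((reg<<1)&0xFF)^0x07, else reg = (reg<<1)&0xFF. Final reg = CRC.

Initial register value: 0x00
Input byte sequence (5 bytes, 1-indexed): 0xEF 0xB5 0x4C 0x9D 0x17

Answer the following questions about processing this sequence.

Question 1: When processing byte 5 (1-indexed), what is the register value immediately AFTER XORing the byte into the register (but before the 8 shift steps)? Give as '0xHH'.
Register before byte 5: 0xE1
Byte 5: 0x17
0xE1 XOR 0x17 = 0xF6

Answer: 0xF6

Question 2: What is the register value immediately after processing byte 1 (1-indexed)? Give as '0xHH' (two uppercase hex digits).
Answer: 0x83

Derivation:
After byte 1 (0xEF): reg=0x83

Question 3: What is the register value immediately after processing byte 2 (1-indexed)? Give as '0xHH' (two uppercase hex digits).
Answer: 0x82

Derivation:
After byte 1 (0xEF): reg=0x83
After byte 2 (0xB5): reg=0x82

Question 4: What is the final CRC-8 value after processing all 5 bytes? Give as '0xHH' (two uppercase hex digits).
After byte 1 (0xEF): reg=0x83
After byte 2 (0xB5): reg=0x82
After byte 3 (0x4C): reg=0x64
After byte 4 (0x9D): reg=0xE1
After byte 5 (0x17): reg=0xCC

Answer: 0xCC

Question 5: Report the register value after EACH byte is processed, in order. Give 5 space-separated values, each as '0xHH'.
0x83 0x82 0x64 0xE1 0xCC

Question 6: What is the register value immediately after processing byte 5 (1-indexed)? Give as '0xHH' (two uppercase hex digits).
Answer: 0xCC

Derivation:
After byte 1 (0xEF): reg=0x83
After byte 2 (0xB5): reg=0x82
After byte 3 (0x4C): reg=0x64
After byte 4 (0x9D): reg=0xE1
After byte 5 (0x17): reg=0xCC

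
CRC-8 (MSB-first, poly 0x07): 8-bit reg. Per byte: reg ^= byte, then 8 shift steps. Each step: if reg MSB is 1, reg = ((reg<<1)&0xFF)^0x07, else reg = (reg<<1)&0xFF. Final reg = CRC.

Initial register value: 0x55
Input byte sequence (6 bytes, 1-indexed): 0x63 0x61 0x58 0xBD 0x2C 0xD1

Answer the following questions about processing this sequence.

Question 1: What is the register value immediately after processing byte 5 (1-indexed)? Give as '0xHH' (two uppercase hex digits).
After byte 1 (0x63): reg=0x82
After byte 2 (0x61): reg=0xA7
After byte 3 (0x58): reg=0xF3
After byte 4 (0xBD): reg=0xED
After byte 5 (0x2C): reg=0x49

Answer: 0x49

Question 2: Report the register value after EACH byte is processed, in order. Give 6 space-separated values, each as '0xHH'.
0x82 0xA7 0xF3 0xED 0x49 0xC1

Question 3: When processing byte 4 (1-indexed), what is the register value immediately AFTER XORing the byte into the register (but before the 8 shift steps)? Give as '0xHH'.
Answer: 0x4E

Derivation:
Register before byte 4: 0xF3
Byte 4: 0xBD
0xF3 XOR 0xBD = 0x4E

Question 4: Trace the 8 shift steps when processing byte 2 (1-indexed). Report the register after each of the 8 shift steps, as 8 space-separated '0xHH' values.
After byte 1 (0x63): reg=0x82
Register before byte 2: 0x82
After XOR with byte 0x61: 0xE3

Answer: 0xC1 0x85 0x0D 0x1A 0x34 0x68 0xD0 0xA7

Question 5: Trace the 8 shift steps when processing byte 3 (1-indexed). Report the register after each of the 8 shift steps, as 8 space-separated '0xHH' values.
After byte 1 (0x63): reg=0x82
After byte 2 (0x61): reg=0xA7
Register before byte 3: 0xA7
After XOR with byte 0x58: 0xFF

Answer: 0xF9 0xF5 0xED 0xDD 0xBD 0x7D 0xFA 0xF3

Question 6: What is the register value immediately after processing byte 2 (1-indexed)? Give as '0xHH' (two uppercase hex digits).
Answer: 0xA7

Derivation:
After byte 1 (0x63): reg=0x82
After byte 2 (0x61): reg=0xA7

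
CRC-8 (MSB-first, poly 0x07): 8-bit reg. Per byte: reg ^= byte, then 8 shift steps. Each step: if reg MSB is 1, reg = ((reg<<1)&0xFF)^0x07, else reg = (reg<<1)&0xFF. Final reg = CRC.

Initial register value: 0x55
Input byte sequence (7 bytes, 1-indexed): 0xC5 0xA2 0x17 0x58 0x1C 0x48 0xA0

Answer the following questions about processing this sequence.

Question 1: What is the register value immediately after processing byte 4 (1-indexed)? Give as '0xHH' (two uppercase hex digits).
After byte 1 (0xC5): reg=0xF9
After byte 2 (0xA2): reg=0x86
After byte 3 (0x17): reg=0xFE
After byte 4 (0x58): reg=0x7B

Answer: 0x7B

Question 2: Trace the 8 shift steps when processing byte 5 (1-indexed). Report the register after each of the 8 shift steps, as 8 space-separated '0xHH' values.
After byte 1 (0xC5): reg=0xF9
After byte 2 (0xA2): reg=0x86
After byte 3 (0x17): reg=0xFE
After byte 4 (0x58): reg=0x7B
Register before byte 5: 0x7B
After XOR with byte 0x1C: 0x67

Answer: 0xCE 0x9B 0x31 0x62 0xC4 0x8F 0x19 0x32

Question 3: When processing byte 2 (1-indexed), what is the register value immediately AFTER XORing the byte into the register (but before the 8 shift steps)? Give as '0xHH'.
Answer: 0x5B

Derivation:
Register before byte 2: 0xF9
Byte 2: 0xA2
0xF9 XOR 0xA2 = 0x5B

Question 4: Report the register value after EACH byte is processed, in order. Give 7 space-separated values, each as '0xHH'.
0xF9 0x86 0xFE 0x7B 0x32 0x61 0x49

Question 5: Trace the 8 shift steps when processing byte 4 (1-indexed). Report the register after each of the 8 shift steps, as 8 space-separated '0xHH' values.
Answer: 0x4B 0x96 0x2B 0x56 0xAC 0x5F 0xBE 0x7B

Derivation:
After byte 1 (0xC5): reg=0xF9
After byte 2 (0xA2): reg=0x86
After byte 3 (0x17): reg=0xFE
Register before byte 4: 0xFE
After XOR with byte 0x58: 0xA6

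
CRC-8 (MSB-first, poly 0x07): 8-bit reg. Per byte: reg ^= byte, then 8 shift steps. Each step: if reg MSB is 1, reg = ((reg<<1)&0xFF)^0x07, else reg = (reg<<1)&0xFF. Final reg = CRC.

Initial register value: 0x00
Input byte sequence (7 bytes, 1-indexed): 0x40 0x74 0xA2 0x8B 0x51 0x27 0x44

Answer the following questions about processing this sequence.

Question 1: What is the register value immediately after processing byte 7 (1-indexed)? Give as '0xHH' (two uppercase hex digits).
Answer: 0xEF

Derivation:
After byte 1 (0x40): reg=0xC7
After byte 2 (0x74): reg=0x10
After byte 3 (0xA2): reg=0x17
After byte 4 (0x8B): reg=0xDD
After byte 5 (0x51): reg=0xAD
After byte 6 (0x27): reg=0xBF
After byte 7 (0x44): reg=0xEF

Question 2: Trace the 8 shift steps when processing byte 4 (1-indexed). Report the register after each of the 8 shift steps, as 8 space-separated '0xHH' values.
Answer: 0x3F 0x7E 0xFC 0xFF 0xF9 0xF5 0xED 0xDD

Derivation:
After byte 1 (0x40): reg=0xC7
After byte 2 (0x74): reg=0x10
After byte 3 (0xA2): reg=0x17
Register before byte 4: 0x17
After XOR with byte 0x8B: 0x9C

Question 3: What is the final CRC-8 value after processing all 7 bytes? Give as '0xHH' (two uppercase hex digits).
After byte 1 (0x40): reg=0xC7
After byte 2 (0x74): reg=0x10
After byte 3 (0xA2): reg=0x17
After byte 4 (0x8B): reg=0xDD
After byte 5 (0x51): reg=0xAD
After byte 6 (0x27): reg=0xBF
After byte 7 (0x44): reg=0xEF

Answer: 0xEF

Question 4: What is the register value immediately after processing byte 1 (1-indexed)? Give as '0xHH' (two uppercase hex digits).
Answer: 0xC7

Derivation:
After byte 1 (0x40): reg=0xC7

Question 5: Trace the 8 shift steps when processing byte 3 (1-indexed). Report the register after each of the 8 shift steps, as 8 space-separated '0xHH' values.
After byte 1 (0x40): reg=0xC7
After byte 2 (0x74): reg=0x10
Register before byte 3: 0x10
After XOR with byte 0xA2: 0xB2

Answer: 0x63 0xC6 0x8B 0x11 0x22 0x44 0x88 0x17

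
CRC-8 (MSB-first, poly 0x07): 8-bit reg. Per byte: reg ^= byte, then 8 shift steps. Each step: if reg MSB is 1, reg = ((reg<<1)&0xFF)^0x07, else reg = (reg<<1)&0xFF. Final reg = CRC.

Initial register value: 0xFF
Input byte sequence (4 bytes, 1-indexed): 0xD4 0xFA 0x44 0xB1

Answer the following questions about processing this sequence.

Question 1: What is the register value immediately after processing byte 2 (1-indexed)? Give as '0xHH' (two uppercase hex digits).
Answer: 0xD1

Derivation:
After byte 1 (0xD4): reg=0xD1
After byte 2 (0xFA): reg=0xD1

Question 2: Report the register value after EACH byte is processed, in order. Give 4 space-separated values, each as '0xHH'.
0xD1 0xD1 0xE2 0xBE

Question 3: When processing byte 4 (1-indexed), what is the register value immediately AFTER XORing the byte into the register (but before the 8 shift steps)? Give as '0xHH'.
Register before byte 4: 0xE2
Byte 4: 0xB1
0xE2 XOR 0xB1 = 0x53

Answer: 0x53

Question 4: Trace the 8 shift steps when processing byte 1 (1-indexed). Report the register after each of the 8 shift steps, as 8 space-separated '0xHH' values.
Answer: 0x56 0xAC 0x5F 0xBE 0x7B 0xF6 0xEB 0xD1

Derivation:
Register before byte 1: 0xFF
After XOR with byte 0xD4: 0x2B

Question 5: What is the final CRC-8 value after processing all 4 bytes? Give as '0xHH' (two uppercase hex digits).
After byte 1 (0xD4): reg=0xD1
After byte 2 (0xFA): reg=0xD1
After byte 3 (0x44): reg=0xE2
After byte 4 (0xB1): reg=0xBE

Answer: 0xBE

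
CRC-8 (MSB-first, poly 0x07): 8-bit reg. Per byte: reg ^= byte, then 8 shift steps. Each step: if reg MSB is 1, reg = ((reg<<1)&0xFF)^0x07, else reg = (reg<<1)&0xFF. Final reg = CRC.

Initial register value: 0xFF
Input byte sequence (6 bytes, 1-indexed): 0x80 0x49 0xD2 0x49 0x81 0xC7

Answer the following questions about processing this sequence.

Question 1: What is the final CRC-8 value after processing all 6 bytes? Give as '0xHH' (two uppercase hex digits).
After byte 1 (0x80): reg=0x7A
After byte 2 (0x49): reg=0x99
After byte 3 (0xD2): reg=0xF6
After byte 4 (0x49): reg=0x34
After byte 5 (0x81): reg=0x02
After byte 6 (0xC7): reg=0x55

Answer: 0x55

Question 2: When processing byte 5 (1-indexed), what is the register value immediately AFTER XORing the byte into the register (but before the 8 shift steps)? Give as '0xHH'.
Register before byte 5: 0x34
Byte 5: 0x81
0x34 XOR 0x81 = 0xB5

Answer: 0xB5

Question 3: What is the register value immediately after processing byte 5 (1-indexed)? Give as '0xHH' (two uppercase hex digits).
After byte 1 (0x80): reg=0x7A
After byte 2 (0x49): reg=0x99
After byte 3 (0xD2): reg=0xF6
After byte 4 (0x49): reg=0x34
After byte 5 (0x81): reg=0x02

Answer: 0x02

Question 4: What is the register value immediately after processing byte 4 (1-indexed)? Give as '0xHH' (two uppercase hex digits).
Answer: 0x34

Derivation:
After byte 1 (0x80): reg=0x7A
After byte 2 (0x49): reg=0x99
After byte 3 (0xD2): reg=0xF6
After byte 4 (0x49): reg=0x34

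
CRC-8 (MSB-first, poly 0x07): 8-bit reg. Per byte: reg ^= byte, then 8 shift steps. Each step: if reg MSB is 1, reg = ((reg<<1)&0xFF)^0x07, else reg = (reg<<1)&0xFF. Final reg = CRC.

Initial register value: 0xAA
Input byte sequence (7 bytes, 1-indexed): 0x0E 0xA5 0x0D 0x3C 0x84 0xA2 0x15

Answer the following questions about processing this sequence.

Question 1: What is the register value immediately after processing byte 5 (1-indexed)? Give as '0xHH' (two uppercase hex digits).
After byte 1 (0x0E): reg=0x75
After byte 2 (0xA5): reg=0x3E
After byte 3 (0x0D): reg=0x99
After byte 4 (0x3C): reg=0x72
After byte 5 (0x84): reg=0xCC

Answer: 0xCC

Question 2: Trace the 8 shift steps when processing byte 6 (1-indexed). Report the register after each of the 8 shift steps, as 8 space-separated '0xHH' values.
After byte 1 (0x0E): reg=0x75
After byte 2 (0xA5): reg=0x3E
After byte 3 (0x0D): reg=0x99
After byte 4 (0x3C): reg=0x72
After byte 5 (0x84): reg=0xCC
Register before byte 6: 0xCC
After XOR with byte 0xA2: 0x6E

Answer: 0xDC 0xBF 0x79 0xF2 0xE3 0xC1 0x85 0x0D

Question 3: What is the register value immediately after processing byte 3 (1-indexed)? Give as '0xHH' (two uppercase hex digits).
After byte 1 (0x0E): reg=0x75
After byte 2 (0xA5): reg=0x3E
After byte 3 (0x0D): reg=0x99

Answer: 0x99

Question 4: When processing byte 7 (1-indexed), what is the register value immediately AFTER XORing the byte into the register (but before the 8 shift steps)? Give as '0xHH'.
Answer: 0x18

Derivation:
Register before byte 7: 0x0D
Byte 7: 0x15
0x0D XOR 0x15 = 0x18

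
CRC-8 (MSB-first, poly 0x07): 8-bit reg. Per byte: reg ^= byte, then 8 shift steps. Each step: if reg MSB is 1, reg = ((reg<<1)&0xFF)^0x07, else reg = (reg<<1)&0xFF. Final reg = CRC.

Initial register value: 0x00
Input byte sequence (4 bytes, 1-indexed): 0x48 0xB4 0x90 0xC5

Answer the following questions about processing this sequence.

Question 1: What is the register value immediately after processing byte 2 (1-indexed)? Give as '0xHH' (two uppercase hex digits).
After byte 1 (0x48): reg=0xFF
After byte 2 (0xB4): reg=0xF6

Answer: 0xF6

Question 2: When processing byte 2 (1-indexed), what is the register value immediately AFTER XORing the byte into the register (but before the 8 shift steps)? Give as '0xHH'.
Answer: 0x4B

Derivation:
Register before byte 2: 0xFF
Byte 2: 0xB4
0xFF XOR 0xB4 = 0x4B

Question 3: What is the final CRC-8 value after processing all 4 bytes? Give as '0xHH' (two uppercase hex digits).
Answer: 0xDE

Derivation:
After byte 1 (0x48): reg=0xFF
After byte 2 (0xB4): reg=0xF6
After byte 3 (0x90): reg=0x35
After byte 4 (0xC5): reg=0xDE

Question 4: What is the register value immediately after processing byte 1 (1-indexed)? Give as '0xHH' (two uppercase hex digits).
Answer: 0xFF

Derivation:
After byte 1 (0x48): reg=0xFF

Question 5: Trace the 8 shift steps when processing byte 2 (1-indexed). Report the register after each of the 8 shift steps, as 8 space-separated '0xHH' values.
After byte 1 (0x48): reg=0xFF
Register before byte 2: 0xFF
After XOR with byte 0xB4: 0x4B

Answer: 0x96 0x2B 0x56 0xAC 0x5F 0xBE 0x7B 0xF6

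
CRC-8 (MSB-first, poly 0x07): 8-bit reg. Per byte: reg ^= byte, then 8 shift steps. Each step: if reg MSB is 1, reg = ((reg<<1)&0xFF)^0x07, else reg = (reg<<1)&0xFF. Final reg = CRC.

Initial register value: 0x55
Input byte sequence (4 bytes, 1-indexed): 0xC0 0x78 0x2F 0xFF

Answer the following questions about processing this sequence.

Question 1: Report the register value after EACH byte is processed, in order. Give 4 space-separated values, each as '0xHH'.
0xE2 0xCF 0xAE 0xB0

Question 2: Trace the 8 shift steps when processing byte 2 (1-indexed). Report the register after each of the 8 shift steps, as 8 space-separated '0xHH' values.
Answer: 0x33 0x66 0xCC 0x9F 0x39 0x72 0xE4 0xCF

Derivation:
After byte 1 (0xC0): reg=0xE2
Register before byte 2: 0xE2
After XOR with byte 0x78: 0x9A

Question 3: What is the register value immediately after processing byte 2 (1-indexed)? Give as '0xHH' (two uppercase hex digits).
Answer: 0xCF

Derivation:
After byte 1 (0xC0): reg=0xE2
After byte 2 (0x78): reg=0xCF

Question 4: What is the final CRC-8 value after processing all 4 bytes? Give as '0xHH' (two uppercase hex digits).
After byte 1 (0xC0): reg=0xE2
After byte 2 (0x78): reg=0xCF
After byte 3 (0x2F): reg=0xAE
After byte 4 (0xFF): reg=0xB0

Answer: 0xB0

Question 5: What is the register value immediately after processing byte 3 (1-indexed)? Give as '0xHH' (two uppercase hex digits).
After byte 1 (0xC0): reg=0xE2
After byte 2 (0x78): reg=0xCF
After byte 3 (0x2F): reg=0xAE

Answer: 0xAE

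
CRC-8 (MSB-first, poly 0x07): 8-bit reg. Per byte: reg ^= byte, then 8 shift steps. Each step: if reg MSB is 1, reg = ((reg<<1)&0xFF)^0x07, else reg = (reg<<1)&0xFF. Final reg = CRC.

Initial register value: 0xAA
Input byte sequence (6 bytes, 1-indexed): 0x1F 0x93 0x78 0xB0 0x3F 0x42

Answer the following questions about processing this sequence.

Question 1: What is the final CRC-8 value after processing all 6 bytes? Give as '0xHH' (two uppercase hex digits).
Answer: 0x5C

Derivation:
After byte 1 (0x1F): reg=0x02
After byte 2 (0x93): reg=0xFE
After byte 3 (0x78): reg=0x9B
After byte 4 (0xB0): reg=0xD1
After byte 5 (0x3F): reg=0x84
After byte 6 (0x42): reg=0x5C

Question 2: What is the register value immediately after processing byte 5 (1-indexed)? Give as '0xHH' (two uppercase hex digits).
After byte 1 (0x1F): reg=0x02
After byte 2 (0x93): reg=0xFE
After byte 3 (0x78): reg=0x9B
After byte 4 (0xB0): reg=0xD1
After byte 5 (0x3F): reg=0x84

Answer: 0x84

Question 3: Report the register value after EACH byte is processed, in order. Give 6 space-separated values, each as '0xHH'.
0x02 0xFE 0x9B 0xD1 0x84 0x5C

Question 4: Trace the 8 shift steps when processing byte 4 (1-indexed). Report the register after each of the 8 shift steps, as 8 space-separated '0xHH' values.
Answer: 0x56 0xAC 0x5F 0xBE 0x7B 0xF6 0xEB 0xD1

Derivation:
After byte 1 (0x1F): reg=0x02
After byte 2 (0x93): reg=0xFE
After byte 3 (0x78): reg=0x9B
Register before byte 4: 0x9B
After XOR with byte 0xB0: 0x2B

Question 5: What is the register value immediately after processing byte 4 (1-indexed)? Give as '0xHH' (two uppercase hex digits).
Answer: 0xD1

Derivation:
After byte 1 (0x1F): reg=0x02
After byte 2 (0x93): reg=0xFE
After byte 3 (0x78): reg=0x9B
After byte 4 (0xB0): reg=0xD1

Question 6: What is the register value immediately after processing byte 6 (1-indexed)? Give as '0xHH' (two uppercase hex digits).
After byte 1 (0x1F): reg=0x02
After byte 2 (0x93): reg=0xFE
After byte 3 (0x78): reg=0x9B
After byte 4 (0xB0): reg=0xD1
After byte 5 (0x3F): reg=0x84
After byte 6 (0x42): reg=0x5C

Answer: 0x5C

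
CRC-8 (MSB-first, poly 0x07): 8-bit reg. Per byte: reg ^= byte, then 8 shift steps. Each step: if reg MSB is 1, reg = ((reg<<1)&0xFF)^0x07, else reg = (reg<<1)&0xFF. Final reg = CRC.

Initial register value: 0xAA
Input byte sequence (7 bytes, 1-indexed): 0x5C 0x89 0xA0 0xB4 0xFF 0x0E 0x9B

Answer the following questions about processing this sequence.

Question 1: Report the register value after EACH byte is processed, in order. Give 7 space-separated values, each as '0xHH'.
0xCC 0xDC 0x73 0x5B 0x75 0x66 0xFD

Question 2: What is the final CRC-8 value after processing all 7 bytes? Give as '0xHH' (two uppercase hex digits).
Answer: 0xFD

Derivation:
After byte 1 (0x5C): reg=0xCC
After byte 2 (0x89): reg=0xDC
After byte 3 (0xA0): reg=0x73
After byte 4 (0xB4): reg=0x5B
After byte 5 (0xFF): reg=0x75
After byte 6 (0x0E): reg=0x66
After byte 7 (0x9B): reg=0xFD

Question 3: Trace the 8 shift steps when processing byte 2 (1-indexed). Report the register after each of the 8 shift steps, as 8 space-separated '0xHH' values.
After byte 1 (0x5C): reg=0xCC
Register before byte 2: 0xCC
After XOR with byte 0x89: 0x45

Answer: 0x8A 0x13 0x26 0x4C 0x98 0x37 0x6E 0xDC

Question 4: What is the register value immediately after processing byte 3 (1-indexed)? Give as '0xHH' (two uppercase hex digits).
Answer: 0x73

Derivation:
After byte 1 (0x5C): reg=0xCC
After byte 2 (0x89): reg=0xDC
After byte 3 (0xA0): reg=0x73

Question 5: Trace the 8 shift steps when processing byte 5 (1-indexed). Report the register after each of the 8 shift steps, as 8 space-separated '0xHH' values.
After byte 1 (0x5C): reg=0xCC
After byte 2 (0x89): reg=0xDC
After byte 3 (0xA0): reg=0x73
After byte 4 (0xB4): reg=0x5B
Register before byte 5: 0x5B
After XOR with byte 0xFF: 0xA4

Answer: 0x4F 0x9E 0x3B 0x76 0xEC 0xDF 0xB9 0x75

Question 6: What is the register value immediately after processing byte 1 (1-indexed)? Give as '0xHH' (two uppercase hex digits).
After byte 1 (0x5C): reg=0xCC

Answer: 0xCC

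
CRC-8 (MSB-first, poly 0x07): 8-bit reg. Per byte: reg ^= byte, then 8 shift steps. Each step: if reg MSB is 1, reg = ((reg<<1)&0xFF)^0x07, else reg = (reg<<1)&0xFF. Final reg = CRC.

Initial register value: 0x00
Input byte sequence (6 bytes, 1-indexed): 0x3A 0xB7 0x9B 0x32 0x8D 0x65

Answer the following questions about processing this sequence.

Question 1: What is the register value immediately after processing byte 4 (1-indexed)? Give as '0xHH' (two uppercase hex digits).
Answer: 0x21

Derivation:
After byte 1 (0x3A): reg=0xA6
After byte 2 (0xB7): reg=0x77
After byte 3 (0x9B): reg=0x8A
After byte 4 (0x32): reg=0x21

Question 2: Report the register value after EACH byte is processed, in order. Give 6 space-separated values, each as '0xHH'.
0xA6 0x77 0x8A 0x21 0x4D 0xD8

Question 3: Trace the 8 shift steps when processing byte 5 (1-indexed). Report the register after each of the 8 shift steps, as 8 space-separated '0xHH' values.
Answer: 0x5F 0xBE 0x7B 0xF6 0xEB 0xD1 0xA5 0x4D

Derivation:
After byte 1 (0x3A): reg=0xA6
After byte 2 (0xB7): reg=0x77
After byte 3 (0x9B): reg=0x8A
After byte 4 (0x32): reg=0x21
Register before byte 5: 0x21
After XOR with byte 0x8D: 0xAC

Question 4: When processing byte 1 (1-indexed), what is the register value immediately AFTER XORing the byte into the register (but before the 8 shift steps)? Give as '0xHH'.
Answer: 0x3A

Derivation:
Register before byte 1: 0x00
Byte 1: 0x3A
0x00 XOR 0x3A = 0x3A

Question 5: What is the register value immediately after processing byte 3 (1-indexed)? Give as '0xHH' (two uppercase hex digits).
Answer: 0x8A

Derivation:
After byte 1 (0x3A): reg=0xA6
After byte 2 (0xB7): reg=0x77
After byte 3 (0x9B): reg=0x8A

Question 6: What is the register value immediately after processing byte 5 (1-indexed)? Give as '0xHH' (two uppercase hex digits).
Answer: 0x4D

Derivation:
After byte 1 (0x3A): reg=0xA6
After byte 2 (0xB7): reg=0x77
After byte 3 (0x9B): reg=0x8A
After byte 4 (0x32): reg=0x21
After byte 5 (0x8D): reg=0x4D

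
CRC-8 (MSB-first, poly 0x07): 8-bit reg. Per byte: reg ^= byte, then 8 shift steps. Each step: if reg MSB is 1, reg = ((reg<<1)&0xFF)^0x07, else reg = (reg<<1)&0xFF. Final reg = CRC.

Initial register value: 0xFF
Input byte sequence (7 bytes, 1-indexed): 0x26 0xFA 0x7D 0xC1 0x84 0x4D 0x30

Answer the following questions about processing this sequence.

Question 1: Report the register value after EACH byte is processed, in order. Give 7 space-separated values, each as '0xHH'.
0x01 0xEF 0xF7 0x82 0x12 0x9A 0x5F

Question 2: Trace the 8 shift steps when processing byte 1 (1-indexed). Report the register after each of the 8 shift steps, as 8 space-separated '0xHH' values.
Answer: 0xB5 0x6D 0xDA 0xB3 0x61 0xC2 0x83 0x01

Derivation:
Register before byte 1: 0xFF
After XOR with byte 0x26: 0xD9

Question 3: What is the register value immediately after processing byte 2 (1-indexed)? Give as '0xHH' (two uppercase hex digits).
Answer: 0xEF

Derivation:
After byte 1 (0x26): reg=0x01
After byte 2 (0xFA): reg=0xEF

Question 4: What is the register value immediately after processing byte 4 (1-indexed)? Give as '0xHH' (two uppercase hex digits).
After byte 1 (0x26): reg=0x01
After byte 2 (0xFA): reg=0xEF
After byte 3 (0x7D): reg=0xF7
After byte 4 (0xC1): reg=0x82

Answer: 0x82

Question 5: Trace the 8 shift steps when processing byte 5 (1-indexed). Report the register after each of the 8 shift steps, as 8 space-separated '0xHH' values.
Answer: 0x0C 0x18 0x30 0x60 0xC0 0x87 0x09 0x12

Derivation:
After byte 1 (0x26): reg=0x01
After byte 2 (0xFA): reg=0xEF
After byte 3 (0x7D): reg=0xF7
After byte 4 (0xC1): reg=0x82
Register before byte 5: 0x82
After XOR with byte 0x84: 0x06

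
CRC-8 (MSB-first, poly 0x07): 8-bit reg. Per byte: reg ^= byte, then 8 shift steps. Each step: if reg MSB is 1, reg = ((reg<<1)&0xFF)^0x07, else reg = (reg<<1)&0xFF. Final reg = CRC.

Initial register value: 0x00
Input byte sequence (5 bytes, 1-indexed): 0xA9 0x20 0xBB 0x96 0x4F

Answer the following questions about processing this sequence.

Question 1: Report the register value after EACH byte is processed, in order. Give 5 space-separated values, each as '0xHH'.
0x56 0x45 0xF4 0x29 0x35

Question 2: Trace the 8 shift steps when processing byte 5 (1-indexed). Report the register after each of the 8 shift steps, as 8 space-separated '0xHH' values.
Answer: 0xCC 0x9F 0x39 0x72 0xE4 0xCF 0x99 0x35

Derivation:
After byte 1 (0xA9): reg=0x56
After byte 2 (0x20): reg=0x45
After byte 3 (0xBB): reg=0xF4
After byte 4 (0x96): reg=0x29
Register before byte 5: 0x29
After XOR with byte 0x4F: 0x66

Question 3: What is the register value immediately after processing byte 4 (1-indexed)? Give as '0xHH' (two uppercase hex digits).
Answer: 0x29

Derivation:
After byte 1 (0xA9): reg=0x56
After byte 2 (0x20): reg=0x45
After byte 3 (0xBB): reg=0xF4
After byte 4 (0x96): reg=0x29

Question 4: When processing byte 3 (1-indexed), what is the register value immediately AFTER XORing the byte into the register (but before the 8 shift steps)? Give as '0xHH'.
Register before byte 3: 0x45
Byte 3: 0xBB
0x45 XOR 0xBB = 0xFE

Answer: 0xFE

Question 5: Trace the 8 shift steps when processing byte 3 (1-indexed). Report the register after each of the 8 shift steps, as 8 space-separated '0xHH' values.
Answer: 0xFB 0xF1 0xE5 0xCD 0x9D 0x3D 0x7A 0xF4

Derivation:
After byte 1 (0xA9): reg=0x56
After byte 2 (0x20): reg=0x45
Register before byte 3: 0x45
After XOR with byte 0xBB: 0xFE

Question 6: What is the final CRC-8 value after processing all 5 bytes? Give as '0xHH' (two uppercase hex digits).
Answer: 0x35

Derivation:
After byte 1 (0xA9): reg=0x56
After byte 2 (0x20): reg=0x45
After byte 3 (0xBB): reg=0xF4
After byte 4 (0x96): reg=0x29
After byte 5 (0x4F): reg=0x35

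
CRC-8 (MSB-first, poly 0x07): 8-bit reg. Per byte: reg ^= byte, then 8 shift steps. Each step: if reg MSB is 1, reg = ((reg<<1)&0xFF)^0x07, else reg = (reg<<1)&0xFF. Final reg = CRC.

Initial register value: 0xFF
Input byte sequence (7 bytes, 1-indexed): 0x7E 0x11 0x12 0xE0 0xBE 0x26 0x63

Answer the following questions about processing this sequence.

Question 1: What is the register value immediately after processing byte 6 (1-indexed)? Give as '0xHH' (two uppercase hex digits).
After byte 1 (0x7E): reg=0x8E
After byte 2 (0x11): reg=0xD4
After byte 3 (0x12): reg=0x5C
After byte 4 (0xE0): reg=0x3D
After byte 5 (0xBE): reg=0x80
After byte 6 (0x26): reg=0x7B

Answer: 0x7B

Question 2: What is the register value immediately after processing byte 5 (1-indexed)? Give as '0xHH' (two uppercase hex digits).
After byte 1 (0x7E): reg=0x8E
After byte 2 (0x11): reg=0xD4
After byte 3 (0x12): reg=0x5C
After byte 4 (0xE0): reg=0x3D
After byte 5 (0xBE): reg=0x80

Answer: 0x80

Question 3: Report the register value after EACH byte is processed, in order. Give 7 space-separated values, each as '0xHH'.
0x8E 0xD4 0x5C 0x3D 0x80 0x7B 0x48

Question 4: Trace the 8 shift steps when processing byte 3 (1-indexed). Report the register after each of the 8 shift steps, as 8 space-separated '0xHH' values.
After byte 1 (0x7E): reg=0x8E
After byte 2 (0x11): reg=0xD4
Register before byte 3: 0xD4
After XOR with byte 0x12: 0xC6

Answer: 0x8B 0x11 0x22 0x44 0x88 0x17 0x2E 0x5C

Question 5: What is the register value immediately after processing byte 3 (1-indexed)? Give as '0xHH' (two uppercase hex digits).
Answer: 0x5C

Derivation:
After byte 1 (0x7E): reg=0x8E
After byte 2 (0x11): reg=0xD4
After byte 3 (0x12): reg=0x5C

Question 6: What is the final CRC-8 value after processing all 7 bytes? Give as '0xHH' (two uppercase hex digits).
After byte 1 (0x7E): reg=0x8E
After byte 2 (0x11): reg=0xD4
After byte 3 (0x12): reg=0x5C
After byte 4 (0xE0): reg=0x3D
After byte 5 (0xBE): reg=0x80
After byte 6 (0x26): reg=0x7B
After byte 7 (0x63): reg=0x48

Answer: 0x48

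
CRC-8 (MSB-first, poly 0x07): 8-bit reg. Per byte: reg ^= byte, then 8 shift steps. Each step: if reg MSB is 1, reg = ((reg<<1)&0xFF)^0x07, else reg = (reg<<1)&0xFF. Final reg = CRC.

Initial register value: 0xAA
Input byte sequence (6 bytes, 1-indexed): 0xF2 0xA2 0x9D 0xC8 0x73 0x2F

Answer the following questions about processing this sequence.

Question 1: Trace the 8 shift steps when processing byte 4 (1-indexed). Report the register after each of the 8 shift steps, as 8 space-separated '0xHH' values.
After byte 1 (0xF2): reg=0x8F
After byte 2 (0xA2): reg=0xC3
After byte 3 (0x9D): reg=0x9D
Register before byte 4: 0x9D
After XOR with byte 0xC8: 0x55

Answer: 0xAA 0x53 0xA6 0x4B 0x96 0x2B 0x56 0xAC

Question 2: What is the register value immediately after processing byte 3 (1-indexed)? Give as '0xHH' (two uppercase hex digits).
Answer: 0x9D

Derivation:
After byte 1 (0xF2): reg=0x8F
After byte 2 (0xA2): reg=0xC3
After byte 3 (0x9D): reg=0x9D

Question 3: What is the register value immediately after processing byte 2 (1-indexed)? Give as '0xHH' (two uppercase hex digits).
Answer: 0xC3

Derivation:
After byte 1 (0xF2): reg=0x8F
After byte 2 (0xA2): reg=0xC3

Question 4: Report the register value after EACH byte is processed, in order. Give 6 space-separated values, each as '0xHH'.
0x8F 0xC3 0x9D 0xAC 0x13 0xB4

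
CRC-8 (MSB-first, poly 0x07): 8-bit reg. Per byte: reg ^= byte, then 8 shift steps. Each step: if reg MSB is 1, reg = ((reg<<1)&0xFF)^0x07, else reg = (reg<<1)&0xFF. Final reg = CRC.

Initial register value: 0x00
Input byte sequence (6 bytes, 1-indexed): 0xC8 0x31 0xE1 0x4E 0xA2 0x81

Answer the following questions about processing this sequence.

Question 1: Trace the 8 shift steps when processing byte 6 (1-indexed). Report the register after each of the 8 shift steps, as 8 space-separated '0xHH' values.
After byte 1 (0xC8): reg=0x76
After byte 2 (0x31): reg=0xD2
After byte 3 (0xE1): reg=0x99
After byte 4 (0x4E): reg=0x2B
After byte 5 (0xA2): reg=0xB6
Register before byte 6: 0xB6
After XOR with byte 0x81: 0x37

Answer: 0x6E 0xDC 0xBF 0x79 0xF2 0xE3 0xC1 0x85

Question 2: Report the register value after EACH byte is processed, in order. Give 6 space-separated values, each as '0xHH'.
0x76 0xD2 0x99 0x2B 0xB6 0x85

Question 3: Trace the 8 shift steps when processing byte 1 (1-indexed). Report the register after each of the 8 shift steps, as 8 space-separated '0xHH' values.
Answer: 0x97 0x29 0x52 0xA4 0x4F 0x9E 0x3B 0x76

Derivation:
Register before byte 1: 0x00
After XOR with byte 0xC8: 0xC8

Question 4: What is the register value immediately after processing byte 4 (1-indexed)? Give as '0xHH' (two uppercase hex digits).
After byte 1 (0xC8): reg=0x76
After byte 2 (0x31): reg=0xD2
After byte 3 (0xE1): reg=0x99
After byte 4 (0x4E): reg=0x2B

Answer: 0x2B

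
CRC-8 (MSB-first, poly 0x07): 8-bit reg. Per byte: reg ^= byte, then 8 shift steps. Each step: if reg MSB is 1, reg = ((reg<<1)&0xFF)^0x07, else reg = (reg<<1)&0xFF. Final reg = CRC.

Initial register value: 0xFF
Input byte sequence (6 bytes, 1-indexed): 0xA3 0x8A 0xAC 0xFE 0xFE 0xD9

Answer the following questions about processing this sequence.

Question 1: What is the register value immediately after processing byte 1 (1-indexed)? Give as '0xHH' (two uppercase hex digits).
After byte 1 (0xA3): reg=0x93

Answer: 0x93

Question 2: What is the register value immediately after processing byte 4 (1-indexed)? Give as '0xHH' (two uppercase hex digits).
Answer: 0x88

Derivation:
After byte 1 (0xA3): reg=0x93
After byte 2 (0x8A): reg=0x4F
After byte 3 (0xAC): reg=0xA7
After byte 4 (0xFE): reg=0x88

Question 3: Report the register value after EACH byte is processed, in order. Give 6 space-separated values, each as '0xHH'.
0x93 0x4F 0xA7 0x88 0x45 0xDD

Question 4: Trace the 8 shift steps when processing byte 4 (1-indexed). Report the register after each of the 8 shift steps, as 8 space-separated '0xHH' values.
After byte 1 (0xA3): reg=0x93
After byte 2 (0x8A): reg=0x4F
After byte 3 (0xAC): reg=0xA7
Register before byte 4: 0xA7
After XOR with byte 0xFE: 0x59

Answer: 0xB2 0x63 0xC6 0x8B 0x11 0x22 0x44 0x88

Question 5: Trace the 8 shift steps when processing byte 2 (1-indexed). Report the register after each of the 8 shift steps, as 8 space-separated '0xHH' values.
After byte 1 (0xA3): reg=0x93
Register before byte 2: 0x93
After XOR with byte 0x8A: 0x19

Answer: 0x32 0x64 0xC8 0x97 0x29 0x52 0xA4 0x4F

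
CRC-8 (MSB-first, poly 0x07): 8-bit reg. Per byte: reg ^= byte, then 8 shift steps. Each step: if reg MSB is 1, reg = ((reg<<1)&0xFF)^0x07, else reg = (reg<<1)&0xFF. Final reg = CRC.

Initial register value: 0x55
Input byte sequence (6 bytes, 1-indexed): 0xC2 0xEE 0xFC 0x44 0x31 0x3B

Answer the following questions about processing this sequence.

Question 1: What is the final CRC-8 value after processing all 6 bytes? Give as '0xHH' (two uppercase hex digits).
Answer: 0x4F

Derivation:
After byte 1 (0xC2): reg=0xEC
After byte 2 (0xEE): reg=0x0E
After byte 3 (0xFC): reg=0xD0
After byte 4 (0x44): reg=0xE5
After byte 5 (0x31): reg=0x22
After byte 6 (0x3B): reg=0x4F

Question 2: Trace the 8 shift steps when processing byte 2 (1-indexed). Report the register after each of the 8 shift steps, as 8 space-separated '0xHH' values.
Answer: 0x04 0x08 0x10 0x20 0x40 0x80 0x07 0x0E

Derivation:
After byte 1 (0xC2): reg=0xEC
Register before byte 2: 0xEC
After XOR with byte 0xEE: 0x02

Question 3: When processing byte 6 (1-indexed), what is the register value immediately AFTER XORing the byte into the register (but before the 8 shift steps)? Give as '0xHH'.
Register before byte 6: 0x22
Byte 6: 0x3B
0x22 XOR 0x3B = 0x19

Answer: 0x19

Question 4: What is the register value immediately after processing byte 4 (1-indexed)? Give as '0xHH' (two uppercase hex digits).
Answer: 0xE5

Derivation:
After byte 1 (0xC2): reg=0xEC
After byte 2 (0xEE): reg=0x0E
After byte 3 (0xFC): reg=0xD0
After byte 4 (0x44): reg=0xE5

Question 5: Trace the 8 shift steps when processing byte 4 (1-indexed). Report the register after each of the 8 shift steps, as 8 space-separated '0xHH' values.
Answer: 0x2F 0x5E 0xBC 0x7F 0xFE 0xFB 0xF1 0xE5

Derivation:
After byte 1 (0xC2): reg=0xEC
After byte 2 (0xEE): reg=0x0E
After byte 3 (0xFC): reg=0xD0
Register before byte 4: 0xD0
After XOR with byte 0x44: 0x94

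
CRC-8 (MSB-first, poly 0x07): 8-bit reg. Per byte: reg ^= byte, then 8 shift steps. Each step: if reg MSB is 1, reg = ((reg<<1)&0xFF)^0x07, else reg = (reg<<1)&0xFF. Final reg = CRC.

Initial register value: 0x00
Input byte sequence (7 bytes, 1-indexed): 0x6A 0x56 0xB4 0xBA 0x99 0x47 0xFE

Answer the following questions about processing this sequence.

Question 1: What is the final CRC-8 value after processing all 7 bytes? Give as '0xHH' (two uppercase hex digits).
Answer: 0xB4

Derivation:
After byte 1 (0x6A): reg=0x11
After byte 2 (0x56): reg=0xD2
After byte 3 (0xB4): reg=0x35
After byte 4 (0xBA): reg=0xA4
After byte 5 (0x99): reg=0xB3
After byte 6 (0x47): reg=0xC2
After byte 7 (0xFE): reg=0xB4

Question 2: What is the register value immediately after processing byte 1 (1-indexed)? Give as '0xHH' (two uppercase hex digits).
Answer: 0x11

Derivation:
After byte 1 (0x6A): reg=0x11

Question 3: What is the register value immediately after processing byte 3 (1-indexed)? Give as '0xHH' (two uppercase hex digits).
Answer: 0x35

Derivation:
After byte 1 (0x6A): reg=0x11
After byte 2 (0x56): reg=0xD2
After byte 3 (0xB4): reg=0x35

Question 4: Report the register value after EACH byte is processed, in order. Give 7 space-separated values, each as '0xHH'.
0x11 0xD2 0x35 0xA4 0xB3 0xC2 0xB4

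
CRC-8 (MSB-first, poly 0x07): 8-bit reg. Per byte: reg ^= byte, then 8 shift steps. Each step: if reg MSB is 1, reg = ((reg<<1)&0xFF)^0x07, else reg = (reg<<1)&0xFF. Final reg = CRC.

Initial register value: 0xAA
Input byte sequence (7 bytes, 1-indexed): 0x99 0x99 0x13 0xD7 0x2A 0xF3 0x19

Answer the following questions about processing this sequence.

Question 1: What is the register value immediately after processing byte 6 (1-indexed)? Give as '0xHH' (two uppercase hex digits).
Answer: 0x9F

Derivation:
After byte 1 (0x99): reg=0x99
After byte 2 (0x99): reg=0x00
After byte 3 (0x13): reg=0x79
After byte 4 (0xD7): reg=0x43
After byte 5 (0x2A): reg=0x18
After byte 6 (0xF3): reg=0x9F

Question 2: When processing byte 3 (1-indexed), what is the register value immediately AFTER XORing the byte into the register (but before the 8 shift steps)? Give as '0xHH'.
Answer: 0x13

Derivation:
Register before byte 3: 0x00
Byte 3: 0x13
0x00 XOR 0x13 = 0x13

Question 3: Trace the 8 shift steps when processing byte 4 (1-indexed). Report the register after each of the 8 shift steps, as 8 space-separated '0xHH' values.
Answer: 0x5B 0xB6 0x6B 0xD6 0xAB 0x51 0xA2 0x43

Derivation:
After byte 1 (0x99): reg=0x99
After byte 2 (0x99): reg=0x00
After byte 3 (0x13): reg=0x79
Register before byte 4: 0x79
After XOR with byte 0xD7: 0xAE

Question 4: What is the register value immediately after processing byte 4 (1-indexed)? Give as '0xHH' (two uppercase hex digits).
After byte 1 (0x99): reg=0x99
After byte 2 (0x99): reg=0x00
After byte 3 (0x13): reg=0x79
After byte 4 (0xD7): reg=0x43

Answer: 0x43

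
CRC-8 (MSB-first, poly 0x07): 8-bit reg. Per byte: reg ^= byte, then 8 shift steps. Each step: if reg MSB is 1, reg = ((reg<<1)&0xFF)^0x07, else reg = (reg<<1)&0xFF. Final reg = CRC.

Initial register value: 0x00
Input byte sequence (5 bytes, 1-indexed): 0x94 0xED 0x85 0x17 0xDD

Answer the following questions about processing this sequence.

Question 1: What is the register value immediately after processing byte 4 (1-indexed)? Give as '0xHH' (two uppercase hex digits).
After byte 1 (0x94): reg=0xE5
After byte 2 (0xED): reg=0x38
After byte 3 (0x85): reg=0x3A
After byte 4 (0x17): reg=0xC3

Answer: 0xC3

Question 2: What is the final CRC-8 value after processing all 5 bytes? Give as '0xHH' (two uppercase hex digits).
After byte 1 (0x94): reg=0xE5
After byte 2 (0xED): reg=0x38
After byte 3 (0x85): reg=0x3A
After byte 4 (0x17): reg=0xC3
After byte 5 (0xDD): reg=0x5A

Answer: 0x5A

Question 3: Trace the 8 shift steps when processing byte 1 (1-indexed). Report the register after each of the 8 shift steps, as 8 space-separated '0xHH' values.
Answer: 0x2F 0x5E 0xBC 0x7F 0xFE 0xFB 0xF1 0xE5

Derivation:
Register before byte 1: 0x00
After XOR with byte 0x94: 0x94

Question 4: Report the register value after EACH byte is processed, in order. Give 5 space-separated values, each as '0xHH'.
0xE5 0x38 0x3A 0xC3 0x5A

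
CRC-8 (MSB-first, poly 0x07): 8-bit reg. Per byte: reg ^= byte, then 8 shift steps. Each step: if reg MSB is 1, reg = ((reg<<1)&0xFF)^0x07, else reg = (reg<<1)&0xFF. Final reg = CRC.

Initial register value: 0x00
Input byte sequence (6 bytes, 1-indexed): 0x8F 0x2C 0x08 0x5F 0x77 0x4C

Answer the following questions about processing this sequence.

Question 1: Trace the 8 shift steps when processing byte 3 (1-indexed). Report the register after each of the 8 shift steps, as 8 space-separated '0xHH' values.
After byte 1 (0x8F): reg=0xA4
After byte 2 (0x2C): reg=0xB1
Register before byte 3: 0xB1
After XOR with byte 0x08: 0xB9

Answer: 0x75 0xEA 0xD3 0xA1 0x45 0x8A 0x13 0x26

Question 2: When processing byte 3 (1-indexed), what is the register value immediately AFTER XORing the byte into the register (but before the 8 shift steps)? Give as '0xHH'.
Register before byte 3: 0xB1
Byte 3: 0x08
0xB1 XOR 0x08 = 0xB9

Answer: 0xB9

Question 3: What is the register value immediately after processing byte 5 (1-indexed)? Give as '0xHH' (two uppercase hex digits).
After byte 1 (0x8F): reg=0xA4
After byte 2 (0x2C): reg=0xB1
After byte 3 (0x08): reg=0x26
After byte 4 (0x5F): reg=0x68
After byte 5 (0x77): reg=0x5D

Answer: 0x5D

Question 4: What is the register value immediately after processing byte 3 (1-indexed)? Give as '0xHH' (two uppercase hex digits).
After byte 1 (0x8F): reg=0xA4
After byte 2 (0x2C): reg=0xB1
After byte 3 (0x08): reg=0x26

Answer: 0x26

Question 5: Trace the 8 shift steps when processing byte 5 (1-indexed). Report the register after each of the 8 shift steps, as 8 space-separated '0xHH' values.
After byte 1 (0x8F): reg=0xA4
After byte 2 (0x2C): reg=0xB1
After byte 3 (0x08): reg=0x26
After byte 4 (0x5F): reg=0x68
Register before byte 5: 0x68
After XOR with byte 0x77: 0x1F

Answer: 0x3E 0x7C 0xF8 0xF7 0xE9 0xD5 0xAD 0x5D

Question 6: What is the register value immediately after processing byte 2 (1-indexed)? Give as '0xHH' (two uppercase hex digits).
Answer: 0xB1

Derivation:
After byte 1 (0x8F): reg=0xA4
After byte 2 (0x2C): reg=0xB1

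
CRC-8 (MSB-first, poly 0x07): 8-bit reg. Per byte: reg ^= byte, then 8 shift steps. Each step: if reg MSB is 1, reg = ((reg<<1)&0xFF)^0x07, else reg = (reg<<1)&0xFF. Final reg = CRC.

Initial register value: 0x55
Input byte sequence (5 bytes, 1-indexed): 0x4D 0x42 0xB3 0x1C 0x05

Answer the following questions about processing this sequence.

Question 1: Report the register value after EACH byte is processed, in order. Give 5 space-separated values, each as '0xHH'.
0x48 0x36 0x92 0xA3 0x7B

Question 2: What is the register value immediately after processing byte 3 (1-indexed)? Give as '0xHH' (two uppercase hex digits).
After byte 1 (0x4D): reg=0x48
After byte 2 (0x42): reg=0x36
After byte 3 (0xB3): reg=0x92

Answer: 0x92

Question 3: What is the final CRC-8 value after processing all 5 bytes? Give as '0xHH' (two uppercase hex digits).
After byte 1 (0x4D): reg=0x48
After byte 2 (0x42): reg=0x36
After byte 3 (0xB3): reg=0x92
After byte 4 (0x1C): reg=0xA3
After byte 5 (0x05): reg=0x7B

Answer: 0x7B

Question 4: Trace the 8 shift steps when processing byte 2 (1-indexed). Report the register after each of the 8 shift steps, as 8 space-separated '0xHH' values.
Answer: 0x14 0x28 0x50 0xA0 0x47 0x8E 0x1B 0x36

Derivation:
After byte 1 (0x4D): reg=0x48
Register before byte 2: 0x48
After XOR with byte 0x42: 0x0A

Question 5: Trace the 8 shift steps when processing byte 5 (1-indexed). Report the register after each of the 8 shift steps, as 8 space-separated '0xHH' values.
Answer: 0x4B 0x96 0x2B 0x56 0xAC 0x5F 0xBE 0x7B

Derivation:
After byte 1 (0x4D): reg=0x48
After byte 2 (0x42): reg=0x36
After byte 3 (0xB3): reg=0x92
After byte 4 (0x1C): reg=0xA3
Register before byte 5: 0xA3
After XOR with byte 0x05: 0xA6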